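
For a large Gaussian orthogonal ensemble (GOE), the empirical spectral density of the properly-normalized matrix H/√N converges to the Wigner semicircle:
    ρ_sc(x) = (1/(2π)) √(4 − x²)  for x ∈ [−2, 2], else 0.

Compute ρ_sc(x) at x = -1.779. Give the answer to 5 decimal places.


ρ_sc(x) = (1/(2π)) √(4 − x²). With x = -1.779:
  4 − x² = 4 − (-1.779)² = 4 − 3.164841 = 0.835159.
  √(4 − x²) = 0.913870.
  1/(2π) = 0.159155.
  ρ_sc(-1.779) = 0.159155 · 0.913870 = 0.145447.

Rounded to 5 decimal places: ρ_sc(-1.779) ≈ 0.14545.


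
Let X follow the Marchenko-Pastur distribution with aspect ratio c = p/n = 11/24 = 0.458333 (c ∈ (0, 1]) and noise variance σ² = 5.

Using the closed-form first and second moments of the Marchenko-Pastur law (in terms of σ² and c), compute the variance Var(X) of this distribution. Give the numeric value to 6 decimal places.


Recall the MP moments m_1 = E[X] = σ² and m_2 = E[X²] = σ⁴ (1 + c).
m_1 = E[X] = σ² = 5, so m_1² = 25.
m_2 = E[X²] = σ⁴ (1 + c) = 25 · (1 + 0.458333) = 25 · 1.458333 = 36.458333.
(Note m_2 − m_1² simplifies to c · σ⁴ = 0.458333 · 25.)

Var(X) = m_2 − m_1² = 36.458333 − 25 = 11.458333.


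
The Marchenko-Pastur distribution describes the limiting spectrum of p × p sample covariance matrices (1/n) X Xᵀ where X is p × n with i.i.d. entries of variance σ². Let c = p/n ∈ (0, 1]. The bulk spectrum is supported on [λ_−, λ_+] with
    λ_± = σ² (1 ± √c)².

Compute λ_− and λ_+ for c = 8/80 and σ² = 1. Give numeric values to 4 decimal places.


c = 8/80 = 0.100000; √c = 0.316228.
λ_− = σ² (1 − √c)² = 1 · (1 − 0.316228)² = 1 · (0.683772)² = 0.467544.
λ_+ = σ² (1 + √c)² = 1 · (1 + 0.316228)² = 1 · (1.316228)² = 1.732456.

Rounded to 4 decimal places: λ_− ≈ 0.4675, λ_+ ≈ 1.7325.


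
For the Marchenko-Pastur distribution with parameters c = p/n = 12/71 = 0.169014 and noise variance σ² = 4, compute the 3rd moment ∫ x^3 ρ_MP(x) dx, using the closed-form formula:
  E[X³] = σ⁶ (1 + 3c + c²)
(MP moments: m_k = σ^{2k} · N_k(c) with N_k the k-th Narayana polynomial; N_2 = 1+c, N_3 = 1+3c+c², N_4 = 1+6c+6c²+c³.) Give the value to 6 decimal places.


E[X³] = σ⁶ (1 + 3c + c²) (third MP moment). With σ² = 4 (so σ⁶ = 64) and c = 12/71 = 0.169014: E[X³] = 64 · (1 + 3·0.169014 + (0.169014)²) = 64 · 1.535608.

So E[X^3] = 98.278913.


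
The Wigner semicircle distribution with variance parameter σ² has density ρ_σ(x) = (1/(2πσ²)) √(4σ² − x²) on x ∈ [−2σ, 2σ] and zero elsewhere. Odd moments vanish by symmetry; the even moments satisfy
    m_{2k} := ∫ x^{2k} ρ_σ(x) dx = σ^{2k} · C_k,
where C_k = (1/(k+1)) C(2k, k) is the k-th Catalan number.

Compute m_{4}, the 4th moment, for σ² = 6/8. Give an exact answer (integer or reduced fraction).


By the scaled semicircle moment identity, m_{2k} = σ^{2k} · C_k with k = 2.
C_2 = (1/(k+1)) · C(2k, k) = (1/3) · C(4, 2) = (1/3) · 6 = 2.
σ^{2k} = (σ²)^k = (6/8)^2 = 9/16.

Therefore m_{4} = σ^{4} · C_2 = (9/16) · 2 = 9/8.


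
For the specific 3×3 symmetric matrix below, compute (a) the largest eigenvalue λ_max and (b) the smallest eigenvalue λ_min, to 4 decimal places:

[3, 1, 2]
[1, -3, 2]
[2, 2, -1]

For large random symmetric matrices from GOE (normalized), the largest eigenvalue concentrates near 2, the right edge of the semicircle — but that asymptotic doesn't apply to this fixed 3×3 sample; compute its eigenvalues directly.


Since M is real symmetric, all three eigenvalues are real; they are the roots of det(λI − M) = λ³ − (tr M) λ² + s λ − det M, where s is the sum of the principal 2×2 minors.
tr M = 3 + (-3) + (-1) = -1.
s = (3·(-3) − 1²) + (3·(-1) − 2²) + ((-3)·(-1) − 2²) = -10 + (-7) + (-1) = -18.
det M (expand along row 1) = 3·(-1) − 1·(-5) + 2·8 = 18.
Characteristic polynomial: λ³ + λ² − 18λ − 18 = 0.
Substitute λ = y + (tr M)/3 = y − 0.333333 to remove the quadratic term: y³ + p·y + q = 0 with p = s − (tr M)²/3 = -18.333333 and q = −2(tr M)³/27 + (tr M)·s/3 − det M = -11.925926.
Three real roots ⇒ use the trigonometric (Viète) form: r = 2√(−p/3) = 4.944132, φ = arccos(3q/(p·r)) = arccos(0.394713) = 1.165040 rad.
y_k = r·cos(φ/3 − 2πk/3) for k = 0, 1, 2 gives y = 4.575974, -0.666667, -3.909307.
λ_k = y_k − 0.333333 gives λ = 4.2426, -1.0000, -4.2426 (check: the sum is -1.0000 = tr M).

Hence λ_max = 4.2426 and λ_min = -4.2426.


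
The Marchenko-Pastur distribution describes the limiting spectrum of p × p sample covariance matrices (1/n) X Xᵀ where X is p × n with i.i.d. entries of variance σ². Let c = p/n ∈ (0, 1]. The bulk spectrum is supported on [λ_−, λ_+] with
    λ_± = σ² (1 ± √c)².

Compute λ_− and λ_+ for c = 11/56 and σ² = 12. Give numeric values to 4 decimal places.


c = 11/56 = 0.196429; √c = 0.443203.
λ_− = σ² (1 − √c)² = 12 · (1 − 0.443203)² = 12 · (0.556797)² = 3.720280.
λ_+ = σ² (1 + √c)² = 12 · (1 + 0.443203)² = 12 · (1.443203)² = 24.994006.

Rounded to 4 decimal places: λ_− ≈ 3.7203, λ_+ ≈ 24.9940.


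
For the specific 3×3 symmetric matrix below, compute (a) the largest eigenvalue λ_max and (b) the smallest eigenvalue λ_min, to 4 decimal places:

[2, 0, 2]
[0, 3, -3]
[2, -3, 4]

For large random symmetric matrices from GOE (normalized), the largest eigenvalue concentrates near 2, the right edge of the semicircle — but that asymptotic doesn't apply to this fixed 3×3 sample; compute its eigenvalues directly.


Since M is real symmetric, all three eigenvalues are real; they are the roots of det(λI − M) = λ³ − (tr M) λ² + s λ − det M, where s is the sum of the principal 2×2 minors.
tr M = 2 + 3 + 4 = 9.
s = (2·3 − 0²) + (2·4 − 2²) + (3·4 − (-3)²) = 6 + 4 + 3 = 13.
det M (expand along row 1) = 2·3 − 0·6 + 2·(-6) = -6.
Characteristic polynomial: λ³ − 9λ² + 13λ + 6 = 0.
Substitute λ = y + (tr M)/3 = y + 3.000000 to remove the quadratic term: y³ + p·y + q = 0 with p = s − (tr M)²/3 = -14.000000 and q = −2(tr M)³/27 + (tr M)·s/3 − det M = -9.000000.
Three real roots ⇒ use the trigonometric (Viète) form: r = 2√(−p/3) = 4.320494, φ = arccos(3q/(p·r)) = arccos(0.446378) = 1.108083 rad.
y_k = r·cos(φ/3 − 2πk/3) for k = 0, 1, 2 gives y = 4.029112, -0.663744, -3.365368.
λ_k = y_k + 3.000000 gives λ = 7.0291, 2.3363, -0.3654 (check: the sum is 9.0000 = tr M).

Hence λ_max = 7.0291 and λ_min = -0.3654.


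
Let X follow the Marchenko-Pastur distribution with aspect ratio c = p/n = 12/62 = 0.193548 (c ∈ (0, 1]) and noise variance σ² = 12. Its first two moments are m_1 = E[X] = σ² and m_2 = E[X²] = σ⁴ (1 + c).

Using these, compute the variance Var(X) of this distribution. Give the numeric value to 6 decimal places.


m_1 = E[X] = σ² = 12, so m_1² = 144.
m_2 = E[X²] = σ⁴ (1 + c) = 144 · (1 + 0.193548) = 144 · 1.193548 = 171.870968.
(Note m_2 − m_1² simplifies to c · σ⁴ = 0.193548 · 144.)

Var(X) = m_2 − m_1² = 171.870968 − 144 = 27.870968.


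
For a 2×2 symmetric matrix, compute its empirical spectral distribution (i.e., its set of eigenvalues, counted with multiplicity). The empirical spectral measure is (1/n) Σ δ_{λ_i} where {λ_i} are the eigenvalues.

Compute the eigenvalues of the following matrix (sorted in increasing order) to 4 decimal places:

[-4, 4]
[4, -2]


Since M is real symmetric, both eigenvalues are real; they are the roots of det(λI − M) = λ² − (tr M) λ + det M.
tr M = -4 + (-2) = -6.
det M = (-4)·(-2) − 4² = 8 − 16 = -8.
Characteristic polynomial: λ² + 6λ − 8 = 0.
Discriminant Δ = (tr M)² − 4·det M = 36 − (-32) = 68; √Δ = 8.246211.
λ = (tr M ± √Δ)/2 = (-6 ± 8.246211)/2, giving (tr M − √Δ)/2 = -7.1231 and (tr M + √Δ)/2 = 1.1231.

Eigenvalues sorted in increasing order: [-7.1231, 1.1231].


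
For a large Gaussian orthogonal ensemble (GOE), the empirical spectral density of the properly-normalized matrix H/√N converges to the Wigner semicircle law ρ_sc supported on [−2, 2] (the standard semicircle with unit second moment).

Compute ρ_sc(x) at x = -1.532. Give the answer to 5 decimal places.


ρ_sc(x) = (1/(2π)) √(4 − x²). With x = -1.532:
  4 − x² = 4 − (-1.532)² = 4 − 2.347024 = 1.652976.
  √(4 − x²) = 1.285681.
  1/(2π) = 0.159155.
  ρ_sc(-1.532) = 0.159155 · 1.285681 = 0.204623.

Rounded to 5 decimal places: ρ_sc(-1.532) ≈ 0.20462.


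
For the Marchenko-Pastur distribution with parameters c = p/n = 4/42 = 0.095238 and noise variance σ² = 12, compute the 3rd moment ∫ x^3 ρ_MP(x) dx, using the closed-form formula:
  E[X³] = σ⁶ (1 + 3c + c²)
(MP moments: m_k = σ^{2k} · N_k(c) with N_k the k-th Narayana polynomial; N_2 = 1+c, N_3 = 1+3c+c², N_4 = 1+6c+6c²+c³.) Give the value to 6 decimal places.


E[X³] = σ⁶ (1 + 3c + c²) (third MP moment). With σ² = 12 (so σ⁶ = 1728) and c = 4/42 = 0.095238: E[X³] = 1728 · (1 + 3·0.095238 + (0.095238)²) = 1728 · 1.294785.

So E[X^3] = 2237.387755.


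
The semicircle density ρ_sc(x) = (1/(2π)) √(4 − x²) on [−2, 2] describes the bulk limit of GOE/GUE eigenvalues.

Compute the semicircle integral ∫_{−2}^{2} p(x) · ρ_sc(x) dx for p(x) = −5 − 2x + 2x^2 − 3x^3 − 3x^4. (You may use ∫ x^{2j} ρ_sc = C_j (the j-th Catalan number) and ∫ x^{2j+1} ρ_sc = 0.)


Write p(x) = Σ a_i x^i, split into monomials and integrate each against ρ_sc separately.
Using ∫ x^{2j} ρ_sc = C_j = (1/(j+1)) C(2j, j) (Catalan numbers) and ∫ x^{2j+1} ρ_sc = 0 (odd monomials vanish by symmetry):
  i = 0 (even): a_0 · C_{0} = -5 · 1 = -5
  i = 1 (odd): ∫ x^1 ρ_sc = 0 (vanishes)
  i = 2 (even): a_2 · C_{1} = 2 · 1 = 2
  i = 3 (odd): ∫ x^3 ρ_sc = 0 (vanishes)
  i = 4 (even): a_4 · C_{2} = -3 · 2 = -6

Summing the contributions: ∫_{−2}^{2} p(x) ρ_sc(x) dx = (-5) + 2 + (-6) = -9.


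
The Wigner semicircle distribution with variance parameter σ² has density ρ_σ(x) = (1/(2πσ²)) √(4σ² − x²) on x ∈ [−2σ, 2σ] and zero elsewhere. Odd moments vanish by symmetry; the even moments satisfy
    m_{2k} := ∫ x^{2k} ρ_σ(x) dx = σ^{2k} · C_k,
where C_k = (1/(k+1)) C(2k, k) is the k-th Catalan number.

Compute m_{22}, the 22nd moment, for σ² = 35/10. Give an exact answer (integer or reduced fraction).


By the scaled semicircle moment identity, m_{2k} = σ^{2k} · C_k with k = 11.
C_11 = (1/(k+1)) · C(2k, k) = (1/12) · C(22, 11) = (1/12) · 705432 = 58786.
σ^{2k} = (σ²)^k = (35/10)^11 = 1977326743/2048.

Therefore m_{22} = σ^{22} · C_11 = (1977326743/2048) · 58786 = 58119564956999/1024.


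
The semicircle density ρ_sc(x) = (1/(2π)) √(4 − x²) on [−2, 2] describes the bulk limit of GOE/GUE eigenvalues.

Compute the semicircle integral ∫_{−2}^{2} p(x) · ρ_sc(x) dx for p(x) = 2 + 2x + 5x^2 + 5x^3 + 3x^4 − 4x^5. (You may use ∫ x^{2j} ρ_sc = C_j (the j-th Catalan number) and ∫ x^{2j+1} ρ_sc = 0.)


Write p(x) = Σ a_i x^i, split into monomials and integrate each against ρ_sc separately.
Using ∫ x^{2j} ρ_sc = C_j = (1/(j+1)) C(2j, j) (Catalan numbers) and ∫ x^{2j+1} ρ_sc = 0 (odd monomials vanish by symmetry):
  i = 0 (even): a_0 · C_{0} = 2 · 1 = 2
  i = 1 (odd): ∫ x^1 ρ_sc = 0 (vanishes)
  i = 2 (even): a_2 · C_{1} = 5 · 1 = 5
  i = 3 (odd): ∫ x^3 ρ_sc = 0 (vanishes)
  i = 4 (even): a_4 · C_{2} = 3 · 2 = 6
  i = 5 (odd): ∫ x^5 ρ_sc = 0 (vanishes)

Summing the contributions: ∫_{−2}^{2} p(x) ρ_sc(x) dx = 2 + 5 + 6 = 13.


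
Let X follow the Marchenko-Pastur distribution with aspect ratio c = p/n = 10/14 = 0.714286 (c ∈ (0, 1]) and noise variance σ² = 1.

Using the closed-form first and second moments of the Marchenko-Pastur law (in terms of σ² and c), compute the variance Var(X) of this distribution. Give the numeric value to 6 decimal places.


Recall the MP moments m_1 = E[X] = σ² and m_2 = E[X²] = σ⁴ (1 + c).
m_1 = E[X] = σ² = 1, so m_1² = 1.
m_2 = E[X²] = σ⁴ (1 + c) = 1 · (1 + 0.714286) = 1 · 1.714286 = 1.714286.
(Note m_2 − m_1² simplifies to c · σ⁴ = 0.714286 · 1.)

Var(X) = m_2 − m_1² = 1.714286 − 1 = 0.714286.


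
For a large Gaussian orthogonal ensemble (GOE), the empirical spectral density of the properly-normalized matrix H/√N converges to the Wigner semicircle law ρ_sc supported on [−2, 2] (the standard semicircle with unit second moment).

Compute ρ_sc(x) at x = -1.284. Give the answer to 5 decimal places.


ρ_sc(x) = (1/(2π)) √(4 − x²). With x = -1.284:
  4 − x² = 4 − (-1.284)² = 4 − 1.648656 = 2.351344.
  √(4 − x²) = 1.533409.
  1/(2π) = 0.159155.
  ρ_sc(-1.284) = 0.159155 · 1.533409 = 0.244050.

Rounded to 5 decimal places: ρ_sc(-1.284) ≈ 0.24405.


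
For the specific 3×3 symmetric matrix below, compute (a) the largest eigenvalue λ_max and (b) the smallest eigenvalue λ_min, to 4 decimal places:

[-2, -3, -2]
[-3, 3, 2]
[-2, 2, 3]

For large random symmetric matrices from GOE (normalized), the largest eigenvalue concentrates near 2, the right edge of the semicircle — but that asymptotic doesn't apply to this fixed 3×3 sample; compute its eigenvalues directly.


Since M is real symmetric, all three eigenvalues are real; they are the roots of det(λI − M) = λ³ − (tr M) λ² + s λ − det M, where s is the sum of the principal 2×2 minors.
tr M = -2 + 3 + 3 = 4.
s = ((-2)·3 − (-3)²) + ((-2)·3 − (-2)²) + (3·3 − 2²) = -15 + (-10) + 5 = -20.
det M (expand along row 1) = (-2)·5 − (-3)·(-5) + (-2)·0 = -25.
Characteristic polynomial: λ³ − 4λ² − 20λ + 25 = 0.
Substitute λ = y + (tr M)/3 = y + 1.333333 to remove the quadratic term: y³ + p·y + q = 0 with p = s − (tr M)²/3 = -25.333333 and q = −2(tr M)³/27 + (tr M)·s/3 − det M = -6.407407.
Three real roots ⇒ use the trigonometric (Viète) form: r = 2√(−p/3) = 5.811865, φ = arccos(3q/(p·r)) = arccos(0.130556) = 1.439867 rad.
y_k = r·cos(φ/3 − 2πk/3) for k = 0, 1, 2 gives y = 5.155214, -0.253568, -4.901647.
λ_k = y_k + 1.333333 gives λ = 6.4885, 1.0798, -3.5683 (check: the sum is 4.0000 = tr M).

Hence λ_max = 6.4885 and λ_min = -3.5683.


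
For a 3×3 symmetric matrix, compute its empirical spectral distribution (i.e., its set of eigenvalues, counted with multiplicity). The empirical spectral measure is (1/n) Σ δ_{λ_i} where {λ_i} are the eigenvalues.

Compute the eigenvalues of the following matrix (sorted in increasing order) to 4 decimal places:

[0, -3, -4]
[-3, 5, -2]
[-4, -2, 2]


Since M is real symmetric, all three eigenvalues are real; they are the roots of det(λI − M) = λ³ − (tr M) λ² + s λ − det M, where s is the sum of the principal 2×2 minors.
tr M = 0 + 5 + 2 = 7.
s = (0·5 − (-3)²) + (0·2 − (-4)²) + (5·2 − (-2)²) = -9 + (-16) + 6 = -19.
det M (expand along row 1) = 0·6 − (-3)·(-14) + (-4)·26 = -146.
Characteristic polynomial: λ³ − 7λ² − 19λ + 146 = 0.
Substitute λ = y + (tr M)/3 = y + 2.333333 to remove the quadratic term: y³ + p·y + q = 0 with p = s − (tr M)²/3 = -35.333333 and q = −2(tr M)³/27 + (tr M)·s/3 − det M = 76.259259.
Three real roots ⇒ use the trigonometric (Viète) form: r = 2√(−p/3) = 6.863753, φ = arccos(3q/(p·r)) = arccos(-0.943338) = 2.803348 rad.
y_k = r·cos(φ/3 − 2πk/3) for k = 0, 1, 2 gives y = 4.078864, 2.741309, -6.820173.
λ_k = y_k + 2.333333 gives λ = 6.4122, 5.0746, -4.4868 (check: the sum is 7.0000 = tr M).

Eigenvalues sorted in increasing order: [-4.4868, 5.0746, 6.4122].


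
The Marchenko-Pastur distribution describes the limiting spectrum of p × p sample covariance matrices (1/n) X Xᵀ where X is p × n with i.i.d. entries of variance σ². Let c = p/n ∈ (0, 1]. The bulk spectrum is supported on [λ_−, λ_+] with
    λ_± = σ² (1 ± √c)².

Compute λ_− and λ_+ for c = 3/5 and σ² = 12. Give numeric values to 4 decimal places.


c = 3/5 = 0.600000; √c = 0.774597.
λ_− = σ² (1 − √c)² = 12 · (1 − 0.774597)² = 12 · (0.225403)² = 0.609680.
λ_+ = σ² (1 + √c)² = 12 · (1 + 0.774597)² = 12 · (1.774597)² = 37.790320.

Rounded to 4 decimal places: λ_− ≈ 0.6097, λ_+ ≈ 37.7903.


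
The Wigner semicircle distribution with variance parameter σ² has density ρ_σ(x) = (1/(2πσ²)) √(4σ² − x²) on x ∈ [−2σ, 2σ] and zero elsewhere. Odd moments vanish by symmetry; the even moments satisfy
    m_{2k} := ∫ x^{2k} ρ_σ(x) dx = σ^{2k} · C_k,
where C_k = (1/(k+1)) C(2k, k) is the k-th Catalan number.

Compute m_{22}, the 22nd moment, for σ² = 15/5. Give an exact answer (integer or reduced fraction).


By the scaled semicircle moment identity, m_{2k} = σ^{2k} · C_k with k = 11.
C_11 = (1/(k+1)) · C(2k, k) = (1/12) · C(22, 11) = (1/12) · 705432 = 58786.
σ^{2k} = (σ²)^k = (15/5)^11 = 177147.

Therefore m_{22} = σ^{22} · C_11 = 177147 · 58786 = 10413763542.


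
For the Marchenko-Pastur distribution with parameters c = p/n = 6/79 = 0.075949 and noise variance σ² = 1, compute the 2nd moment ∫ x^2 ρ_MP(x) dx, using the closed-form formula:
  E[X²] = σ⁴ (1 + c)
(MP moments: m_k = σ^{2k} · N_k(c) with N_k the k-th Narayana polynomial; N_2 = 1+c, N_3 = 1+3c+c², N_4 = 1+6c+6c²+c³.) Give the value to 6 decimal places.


E[X²] = σ⁴ (1 + c) (second MP moment). With σ² = 1 (so σ⁴ = 1) and c = 6/79 = 0.075949: E[X²] = 1 · (1 + 0.075949) = 1 · 1.075949.

So E[X^2] = 1.075949.


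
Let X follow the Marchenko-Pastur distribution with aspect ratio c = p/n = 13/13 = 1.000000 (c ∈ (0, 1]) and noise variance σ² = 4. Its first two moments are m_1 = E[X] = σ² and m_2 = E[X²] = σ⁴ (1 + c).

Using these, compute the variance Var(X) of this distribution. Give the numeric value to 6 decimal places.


m_1 = E[X] = σ² = 4, so m_1² = 16.
m_2 = E[X²] = σ⁴ (1 + c) = 16 · (1 + 1.000000) = 16 · 2.000000 = 32.000000.
(Note m_2 − m_1² simplifies to c · σ⁴ = 1.000000 · 16.)

Var(X) = m_2 − m_1² = 32.000000 − 16 = 16.000000.


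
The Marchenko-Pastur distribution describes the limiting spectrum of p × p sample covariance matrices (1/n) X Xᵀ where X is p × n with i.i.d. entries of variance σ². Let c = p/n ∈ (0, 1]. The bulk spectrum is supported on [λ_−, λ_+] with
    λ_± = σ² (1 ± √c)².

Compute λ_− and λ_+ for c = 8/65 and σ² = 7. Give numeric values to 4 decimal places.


c = 8/65 = 0.123077; √c = 0.350823.
λ_− = σ² (1 − √c)² = 7 · (1 − 0.350823)² = 7 · (0.649177)² = 2.950014.
λ_+ = σ² (1 + √c)² = 7 · (1 + 0.350823)² = 7 · (1.350823)² = 12.773063.

Rounded to 4 decimal places: λ_− ≈ 2.9500, λ_+ ≈ 12.7731.


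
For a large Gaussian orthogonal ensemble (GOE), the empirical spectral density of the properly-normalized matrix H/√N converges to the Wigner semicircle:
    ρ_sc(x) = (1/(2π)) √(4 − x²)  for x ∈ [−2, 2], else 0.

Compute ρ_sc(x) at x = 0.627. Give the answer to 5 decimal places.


ρ_sc(x) = (1/(2π)) √(4 − x²). With x = 0.627:
  4 − x² = 4 − (0.627)² = 4 − 0.393129 = 3.606871.
  √(4 − x²) = 1.899176.
  1/(2π) = 0.159155.
  ρ_sc(0.627) = 0.159155 · 1.899176 = 0.302263.

Rounded to 5 decimal places: ρ_sc(0.627) ≈ 0.30226.


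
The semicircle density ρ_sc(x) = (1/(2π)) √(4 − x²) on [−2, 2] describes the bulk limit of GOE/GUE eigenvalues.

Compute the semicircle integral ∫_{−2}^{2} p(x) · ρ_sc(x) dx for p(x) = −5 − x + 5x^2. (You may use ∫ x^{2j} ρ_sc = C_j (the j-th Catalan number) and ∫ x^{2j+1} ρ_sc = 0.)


Write p(x) = Σ a_i x^i, split into monomials and integrate each against ρ_sc separately.
Using ∫ x^{2j} ρ_sc = C_j = (1/(j+1)) C(2j, j) (Catalan numbers) and ∫ x^{2j+1} ρ_sc = 0 (odd monomials vanish by symmetry):
  i = 0 (even): a_0 · C_{0} = -5 · 1 = -5
  i = 1 (odd): ∫ x^1 ρ_sc = 0 (vanishes)
  i = 2 (even): a_2 · C_{1} = 5 · 1 = 5

Summing the contributions: ∫_{−2}^{2} p(x) ρ_sc(x) dx = (-5) + 5 = 0.


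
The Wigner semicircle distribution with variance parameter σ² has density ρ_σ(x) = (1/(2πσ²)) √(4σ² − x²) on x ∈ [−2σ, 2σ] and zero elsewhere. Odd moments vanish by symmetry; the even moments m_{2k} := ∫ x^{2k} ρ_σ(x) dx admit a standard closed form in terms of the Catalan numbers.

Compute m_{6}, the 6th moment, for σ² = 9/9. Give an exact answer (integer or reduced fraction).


By the scaled semicircle moment identity, m_{2k} = σ^{2k} · C_k with k = 3.
C_3 = (1/(k+1)) · C(2k, k) = (1/4) · C(6, 3) = (1/4) · 20 = 5.
σ^{2k} = (σ²)^k = (9/9)^3 = 1.

Therefore m_{6} = σ^{6} · C_3 = 1 · 5 = 5.


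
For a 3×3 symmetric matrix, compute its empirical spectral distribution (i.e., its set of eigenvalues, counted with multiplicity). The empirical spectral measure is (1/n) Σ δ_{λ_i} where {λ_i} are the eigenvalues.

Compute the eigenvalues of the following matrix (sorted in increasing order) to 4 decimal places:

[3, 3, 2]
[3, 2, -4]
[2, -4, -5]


Since M is real symmetric, all three eigenvalues are real; they are the roots of det(λI − M) = λ³ − (tr M) λ² + s λ − det M, where s is the sum of the principal 2×2 minors.
tr M = 3 + 2 + (-5) = 0.
s = (3·2 − 3²) + (3·(-5) − 2²) + (2·(-5) − (-4)²) = -3 + (-19) + (-26) = -48.
det M (expand along row 1) = 3·(-26) − 3·(-7) + 2·(-16) = -89.
Characteristic polynomial: λ³ − 48λ + 89 = 0.
Substitute λ = y + (tr M)/3 = y + 0.000000 to remove the quadratic term: y³ + p·y + q = 0 with p = s − (tr M)²/3 = -48.000000 and q = −2(tr M)³/27 + (tr M)·s/3 − det M = 89.000000.
Three real roots ⇒ use the trigonometric (Viète) form: r = 2√(−p/3) = 8.000000, φ = arccos(3q/(p·r)) = arccos(-0.695312) = 2.339651 rad.
y_k = r·cos(φ/3 − 2πk/3) for k = 0, 1, 2 gives y = 5.687963, 2.027908, -7.715871.
λ_k = y_k + 0.000000 gives λ = 5.6880, 2.0279, -7.7159 (check: the sum is 0.0000 = tr M).

Eigenvalues sorted in increasing order: [-7.7159, 2.0279, 5.6880].


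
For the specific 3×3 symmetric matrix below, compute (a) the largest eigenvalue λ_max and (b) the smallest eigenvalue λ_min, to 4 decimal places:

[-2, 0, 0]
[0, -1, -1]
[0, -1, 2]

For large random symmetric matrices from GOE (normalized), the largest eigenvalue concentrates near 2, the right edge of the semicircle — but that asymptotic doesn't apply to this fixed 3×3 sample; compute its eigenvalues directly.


Since M is real symmetric, all three eigenvalues are real; they are the roots of det(λI − M) = λ³ − (tr M) λ² + s λ − det M, where s is the sum of the principal 2×2 minors.
tr M = -2 + (-1) + 2 = -1.
s = ((-2)·(-1) − 0²) + ((-2)·2 − 0²) + ((-1)·2 − (-1)²) = 2 + (-4) + (-3) = -5.
det M (expand along row 1) = (-2)·(-3) − 0·0 + 0·0 = 6.
Characteristic polynomial: λ³ + λ² − 5λ − 6 = 0.
Substitute λ = y + (tr M)/3 = y − 0.333333 to remove the quadratic term: y³ + p·y + q = 0 with p = s − (tr M)²/3 = -5.333333 and q = −2(tr M)³/27 + (tr M)·s/3 − det M = -4.259259.
Three real roots ⇒ use the trigonometric (Viète) form: r = 2√(−p/3) = 2.666667, φ = arccos(3q/(p·r)) = arccos(0.898438) = 0.454598 rad.
y_k = r·cos(φ/3 − 2πk/3) for k = 0, 1, 2 gives y = 2.636109, -0.969442, -1.666667.
λ_k = y_k − 0.333333 gives λ = 2.3028, -1.3028, -2.0000 (check: the sum is -1.0000 = tr M).

Hence λ_max = 2.3028 and λ_min = -2.0000.


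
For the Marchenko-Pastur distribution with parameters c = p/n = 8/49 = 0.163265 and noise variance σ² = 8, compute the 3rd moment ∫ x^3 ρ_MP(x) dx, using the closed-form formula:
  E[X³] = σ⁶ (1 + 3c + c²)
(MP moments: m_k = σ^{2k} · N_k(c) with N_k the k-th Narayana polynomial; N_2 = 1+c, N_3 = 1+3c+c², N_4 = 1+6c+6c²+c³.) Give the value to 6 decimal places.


E[X³] = σ⁶ (1 + 3c + c²) (third MP moment). With σ² = 8 (so σ⁶ = 512) and c = 8/49 = 0.163265: E[X³] = 512 · (1 + 3·0.163265 + (0.163265)²) = 512 · 1.516451.

So E[X^3] = 776.423157.


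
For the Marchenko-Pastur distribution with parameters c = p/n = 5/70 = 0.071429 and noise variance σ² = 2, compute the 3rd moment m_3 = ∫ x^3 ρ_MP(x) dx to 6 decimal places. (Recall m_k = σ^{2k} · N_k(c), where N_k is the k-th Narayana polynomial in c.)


E[X³] = σ⁶ (1 + 3c + c²) (third MP moment). With σ² = 2 (so σ⁶ = 8) and c = 5/70 = 0.071429: E[X³] = 8 · (1 + 3·0.071429 + (0.071429)²) = 8 · 1.219388.

So E[X^3] = 9.755102.


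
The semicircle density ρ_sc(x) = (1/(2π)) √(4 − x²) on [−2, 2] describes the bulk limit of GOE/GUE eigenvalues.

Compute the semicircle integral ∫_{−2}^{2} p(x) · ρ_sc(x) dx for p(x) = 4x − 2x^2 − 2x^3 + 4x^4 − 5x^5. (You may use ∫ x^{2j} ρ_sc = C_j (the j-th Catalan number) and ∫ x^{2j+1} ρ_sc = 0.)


Write p(x) = Σ a_i x^i, split into monomials and integrate each against ρ_sc separately.
Using ∫ x^{2j} ρ_sc = C_j = (1/(j+1)) C(2j, j) (Catalan numbers) and ∫ x^{2j+1} ρ_sc = 0 (odd monomials vanish by symmetry):
  i = 1 (odd): ∫ x^1 ρ_sc = 0 (vanishes)
  i = 2 (even): a_2 · C_{1} = -2 · 1 = -2
  i = 3 (odd): ∫ x^3 ρ_sc = 0 (vanishes)
  i = 4 (even): a_4 · C_{2} = 4 · 2 = 8
  i = 5 (odd): ∫ x^5 ρ_sc = 0 (vanishes)

Summing the contributions: ∫_{−2}^{2} p(x) ρ_sc(x) dx = (-2) + 8 = 6.


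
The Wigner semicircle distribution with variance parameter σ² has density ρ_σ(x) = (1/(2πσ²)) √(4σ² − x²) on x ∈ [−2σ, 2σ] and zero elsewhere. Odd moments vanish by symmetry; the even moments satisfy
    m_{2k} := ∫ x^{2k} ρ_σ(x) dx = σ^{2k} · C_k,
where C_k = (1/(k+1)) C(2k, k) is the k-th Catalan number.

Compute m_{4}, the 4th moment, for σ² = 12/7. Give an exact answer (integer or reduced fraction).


By the scaled semicircle moment identity, m_{2k} = σ^{2k} · C_k with k = 2.
C_2 = (1/(k+1)) · C(2k, k) = (1/3) · C(4, 2) = (1/3) · 6 = 2.
σ^{2k} = (σ²)^k = (12/7)^2 = 144/49.

Therefore m_{4} = σ^{4} · C_2 = (144/49) · 2 = 288/49.


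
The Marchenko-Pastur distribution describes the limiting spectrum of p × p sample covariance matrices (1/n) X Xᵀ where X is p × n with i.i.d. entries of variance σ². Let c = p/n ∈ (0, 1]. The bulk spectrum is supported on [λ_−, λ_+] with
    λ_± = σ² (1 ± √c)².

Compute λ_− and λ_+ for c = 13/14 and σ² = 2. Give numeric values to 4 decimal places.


c = 13/14 = 0.928571; √c = 0.963624.
λ_− = σ² (1 − √c)² = 2 · (1 − 0.963624)² = 2 · (0.036376)² = 0.002646.
λ_+ = σ² (1 + √c)² = 2 · (1 + 0.963624)² = 2 · (1.963624)² = 7.711639.

Rounded to 4 decimal places: λ_− ≈ 0.0026, λ_+ ≈ 7.7116.


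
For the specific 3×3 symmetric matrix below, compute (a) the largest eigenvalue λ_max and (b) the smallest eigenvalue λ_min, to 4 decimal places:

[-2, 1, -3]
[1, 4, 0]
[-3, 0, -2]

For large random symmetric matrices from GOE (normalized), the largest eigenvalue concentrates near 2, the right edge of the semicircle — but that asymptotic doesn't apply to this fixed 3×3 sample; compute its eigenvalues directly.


Since M is real symmetric, all three eigenvalues are real; they are the roots of det(λI − M) = λ³ − (tr M) λ² + s λ − det M, where s is the sum of the principal 2×2 minors.
tr M = -2 + 4 + (-2) = 0.
s = ((-2)·4 − 1²) + ((-2)·(-2) − (-3)²) + (4·(-2) − 0²) = -9 + (-5) + (-8) = -22.
det M (expand along row 1) = (-2)·(-8) − 1·(-2) + (-3)·12 = -18.
Characteristic polynomial: λ³ − 22λ + 18 = 0.
Substitute λ = y + (tr M)/3 = y + 0.000000 to remove the quadratic term: y³ + p·y + q = 0 with p = s − (tr M)²/3 = -22.000000 and q = −2(tr M)³/27 + (tr M)·s/3 − det M = 18.000000.
Three real roots ⇒ use the trigonometric (Viète) form: r = 2√(−p/3) = 5.416026, φ = arccos(3q/(p·r)) = arccos(-0.453200) = 2.041149 rad.
y_k = r·cos(φ/3 − 2πk/3) for k = 0, 1, 2 gives y = 4.210049, 0.845672, -5.055722.
λ_k = y_k + 0.000000 gives λ = 4.2100, 0.8457, -5.0557 (check: the sum is 0.0000 = tr M).

Hence λ_max = 4.2100 and λ_min = -5.0557.


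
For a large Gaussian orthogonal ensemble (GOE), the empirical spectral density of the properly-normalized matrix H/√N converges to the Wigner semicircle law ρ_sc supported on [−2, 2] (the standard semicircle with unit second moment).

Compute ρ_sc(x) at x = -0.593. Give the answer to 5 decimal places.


ρ_sc(x) = (1/(2π)) √(4 − x²). With x = -0.593:
  4 − x² = 4 − (-0.593)² = 4 − 0.351649 = 3.648351.
  √(4 − x²) = 1.910066.
  1/(2π) = 0.159155.
  ρ_sc(-0.593) = 0.159155 · 1.910066 = 0.303996.

Rounded to 5 decimal places: ρ_sc(-0.593) ≈ 0.30400.


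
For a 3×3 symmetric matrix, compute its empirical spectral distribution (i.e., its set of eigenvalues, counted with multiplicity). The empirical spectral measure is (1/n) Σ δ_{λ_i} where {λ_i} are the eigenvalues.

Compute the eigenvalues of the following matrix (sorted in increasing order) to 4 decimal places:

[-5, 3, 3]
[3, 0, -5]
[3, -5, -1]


Since M is real symmetric, all three eigenvalues are real; they are the roots of det(λI − M) = λ³ − (tr M) λ² + s λ − det M, where s is the sum of the principal 2×2 minors.
tr M = -5 + 0 + (-1) = -6.
s = ((-5)·0 − 3²) + ((-5)·(-1) − 3²) + (0·(-1) − (-5)²) = -9 + (-4) + (-25) = -38.
det M (expand along row 1) = (-5)·(-25) − 3·12 + 3·(-15) = 44.
Characteristic polynomial: λ³ + 6λ² − 38λ − 44 = 0.
Substitute λ = y + (tr M)/3 = y − 2.000000 to remove the quadratic term: y³ + p·y + q = 0 with p = s − (tr M)²/3 = -50.000000 and q = −2(tr M)³/27 + (tr M)·s/3 − det M = 48.000000.
Three real roots ⇒ use the trigonometric (Viète) form: r = 2√(−p/3) = 8.164966, φ = arccos(3q/(p·r)) = arccos(-0.352727) = 1.931280 rad.
y_k = r·cos(φ/3 − 2πk/3) for k = 0, 1, 2 gives y = 6.530705, 0.978752, -7.509457.
λ_k = y_k − 2.000000 gives λ = 4.5307, -1.0212, -9.5095 (check: the sum is -6.0000 = tr M).

Eigenvalues sorted in increasing order: [-9.5095, -1.0212, 4.5307].


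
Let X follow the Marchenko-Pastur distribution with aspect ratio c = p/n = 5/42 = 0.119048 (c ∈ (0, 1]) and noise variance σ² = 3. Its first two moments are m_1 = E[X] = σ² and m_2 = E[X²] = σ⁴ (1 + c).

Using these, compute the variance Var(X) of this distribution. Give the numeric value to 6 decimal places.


m_1 = E[X] = σ² = 3, so m_1² = 9.
m_2 = E[X²] = σ⁴ (1 + c) = 9 · (1 + 0.119048) = 9 · 1.119048 = 10.071429.
(Note m_2 − m_1² simplifies to c · σ⁴ = 0.119048 · 9.)

Var(X) = m_2 − m_1² = 10.071429 − 9 = 1.071429.


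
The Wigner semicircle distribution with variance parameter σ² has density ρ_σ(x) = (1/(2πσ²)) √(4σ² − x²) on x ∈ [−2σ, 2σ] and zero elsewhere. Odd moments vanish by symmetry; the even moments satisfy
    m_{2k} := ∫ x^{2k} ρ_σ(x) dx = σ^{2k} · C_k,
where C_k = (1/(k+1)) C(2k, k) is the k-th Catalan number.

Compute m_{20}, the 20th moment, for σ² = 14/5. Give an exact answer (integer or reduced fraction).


By the scaled semicircle moment identity, m_{2k} = σ^{2k} · C_k with k = 10.
C_10 = (1/(k+1)) · C(2k, k) = (1/11) · C(20, 10) = (1/11) · 184756 = 16796.
σ^{2k} = (σ²)^k = (14/5)^10 = 289254654976/9765625.

Therefore m_{20} = σ^{20} · C_10 = (289254654976/9765625) · 16796 = 4858321184976896/9765625.


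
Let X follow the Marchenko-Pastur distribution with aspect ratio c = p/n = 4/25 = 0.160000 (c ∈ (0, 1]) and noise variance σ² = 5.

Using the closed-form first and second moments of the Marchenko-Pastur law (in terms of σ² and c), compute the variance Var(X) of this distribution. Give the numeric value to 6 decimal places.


Recall the MP moments m_1 = E[X] = σ² and m_2 = E[X²] = σ⁴ (1 + c).
m_1 = E[X] = σ² = 5, so m_1² = 25.
m_2 = E[X²] = σ⁴ (1 + c) = 25 · (1 + 0.160000) = 25 · 1.160000 = 29.000000.
(Note m_2 − m_1² simplifies to c · σ⁴ = 0.160000 · 25.)

Var(X) = m_2 − m_1² = 29.000000 − 25 = 4.000000.


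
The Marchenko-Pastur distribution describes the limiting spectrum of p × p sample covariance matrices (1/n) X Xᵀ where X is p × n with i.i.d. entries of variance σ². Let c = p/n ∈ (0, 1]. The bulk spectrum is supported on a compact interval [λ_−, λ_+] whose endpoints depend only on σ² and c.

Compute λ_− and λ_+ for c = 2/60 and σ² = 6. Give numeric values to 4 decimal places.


c = 2/60 = 0.033333; √c = 0.182574.
λ_− = σ² (1 − √c)² = 6 · (1 − 0.182574)² = 6 · (0.817426)² = 4.009110.
λ_+ = σ² (1 + √c)² = 6 · (1 + 0.182574)² = 6 · (1.182574)² = 8.390890.

Rounded to 4 decimal places: λ_− ≈ 4.0091, λ_+ ≈ 8.3909.


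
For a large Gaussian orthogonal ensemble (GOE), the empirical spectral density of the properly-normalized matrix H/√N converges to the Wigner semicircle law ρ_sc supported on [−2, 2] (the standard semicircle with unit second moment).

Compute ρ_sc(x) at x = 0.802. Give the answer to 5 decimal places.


ρ_sc(x) = (1/(2π)) √(4 − x²). With x = 0.802:
  4 − x² = 4 − (0.802)² = 4 − 0.643204 = 3.356796.
  √(4 − x²) = 1.832156.
  1/(2π) = 0.159155.
  ρ_sc(0.802) = 0.159155 · 1.832156 = 0.291597.

Rounded to 5 decimal places: ρ_sc(0.802) ≈ 0.29160.


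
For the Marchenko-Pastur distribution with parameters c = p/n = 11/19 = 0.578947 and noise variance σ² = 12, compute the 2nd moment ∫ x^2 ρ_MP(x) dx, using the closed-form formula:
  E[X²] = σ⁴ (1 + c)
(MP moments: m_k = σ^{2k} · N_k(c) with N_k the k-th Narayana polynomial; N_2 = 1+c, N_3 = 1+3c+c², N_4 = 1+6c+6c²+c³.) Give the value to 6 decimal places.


E[X²] = σ⁴ (1 + c) (second MP moment). With σ² = 12 (so σ⁴ = 144) and c = 11/19 = 0.578947: E[X²] = 144 · (1 + 0.578947) = 144 · 1.578947.

So E[X^2] = 227.368421.


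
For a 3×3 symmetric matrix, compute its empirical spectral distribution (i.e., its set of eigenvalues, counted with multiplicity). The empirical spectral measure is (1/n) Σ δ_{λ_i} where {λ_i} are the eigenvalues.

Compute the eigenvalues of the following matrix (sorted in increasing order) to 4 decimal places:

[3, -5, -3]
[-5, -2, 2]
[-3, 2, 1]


Since M is real symmetric, all three eigenvalues are real; they are the roots of det(λI − M) = λ³ − (tr M) λ² + s λ − det M, where s is the sum of the principal 2×2 minors.
tr M = 3 + (-2) + 1 = 2.
s = (3·(-2) − (-5)²) + (3·1 − (-3)²) + ((-2)·1 − 2²) = -31 + (-6) + (-6) = -43.
det M (expand along row 1) = 3·(-6) − (-5)·1 + (-3)·(-16) = 35.
Characteristic polynomial: λ³ − 2λ² − 43λ − 35 = 0.
Substitute λ = y + (tr M)/3 = y + 0.666667 to remove the quadratic term: y³ + p·y + q = 0 with p = s − (tr M)²/3 = -44.333333 and q = −2(tr M)³/27 + (tr M)·s/3 − det M = -64.259259.
Three real roots ⇒ use the trigonometric (Viète) form: r = 2√(−p/3) = 7.688375, φ = arccos(3q/(p·r)) = arccos(0.565577) = 0.969663 rad.
y_k = r·cos(φ/3 − 2πk/3) for k = 0, 1, 2 gives y = 7.290250, -1.530290, -5.759960.
λ_k = y_k + 0.666667 gives λ = 7.9569, -0.8636, -5.0933 (check: the sum is 2.0000 = tr M).

Eigenvalues sorted in increasing order: [-5.0933, -0.8636, 7.9569].


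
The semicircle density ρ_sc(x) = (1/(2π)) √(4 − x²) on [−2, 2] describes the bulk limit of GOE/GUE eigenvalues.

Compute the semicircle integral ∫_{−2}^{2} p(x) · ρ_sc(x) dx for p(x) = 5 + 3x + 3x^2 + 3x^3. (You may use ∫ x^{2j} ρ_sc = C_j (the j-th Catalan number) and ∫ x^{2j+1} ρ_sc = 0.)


Write p(x) = Σ a_i x^i, split into monomials and integrate each against ρ_sc separately.
Using ∫ x^{2j} ρ_sc = C_j = (1/(j+1)) C(2j, j) (Catalan numbers) and ∫ x^{2j+1} ρ_sc = 0 (odd monomials vanish by symmetry):
  i = 0 (even): a_0 · C_{0} = 5 · 1 = 5
  i = 1 (odd): ∫ x^1 ρ_sc = 0 (vanishes)
  i = 2 (even): a_2 · C_{1} = 3 · 1 = 3
  i = 3 (odd): ∫ x^3 ρ_sc = 0 (vanishes)

Summing the contributions: ∫_{−2}^{2} p(x) ρ_sc(x) dx = 5 + 3 = 8.


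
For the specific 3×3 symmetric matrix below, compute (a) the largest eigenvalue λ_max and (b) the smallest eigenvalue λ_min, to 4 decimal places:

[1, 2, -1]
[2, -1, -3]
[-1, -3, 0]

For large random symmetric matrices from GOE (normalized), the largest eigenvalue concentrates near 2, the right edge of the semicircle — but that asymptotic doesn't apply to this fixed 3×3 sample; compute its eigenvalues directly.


Since M is real symmetric, all three eigenvalues are real; they are the roots of det(λI − M) = λ³ − (tr M) λ² + s λ − det M, where s is the sum of the principal 2×2 minors.
tr M = 1 + (-1) + 0 = 0.
s = (1·(-1) − 2²) + (1·0 − (-1)²) + ((-1)·0 − (-3)²) = -5 + (-1) + (-9) = -15.
det M (expand along row 1) = 1·(-9) − 2·(-3) + (-1)·(-7) = 4.
Characteristic polynomial: λ³ − 15λ − 4 = 0.
Substitute λ = y + (tr M)/3 = y + 0.000000 to remove the quadratic term: y³ + p·y + q = 0 with p = s − (tr M)²/3 = -15.000000 and q = −2(tr M)³/27 + (tr M)·s/3 − det M = -4.000000.
Three real roots ⇒ use the trigonometric (Viète) form: r = 2√(−p/3) = 4.472136, φ = arccos(3q/(p·r)) = arccos(0.178885) = 1.390943 rad.
y_k = r·cos(φ/3 − 2πk/3) for k = 0, 1, 2 gives y = 4.000000, -0.267949, -3.732051.
λ_k = y_k + 0.000000 gives λ = 4.0000, -0.2679, -3.7321 (check: the sum is 0.0000 = tr M).

Hence λ_max = 4.0000 and λ_min = -3.7321.


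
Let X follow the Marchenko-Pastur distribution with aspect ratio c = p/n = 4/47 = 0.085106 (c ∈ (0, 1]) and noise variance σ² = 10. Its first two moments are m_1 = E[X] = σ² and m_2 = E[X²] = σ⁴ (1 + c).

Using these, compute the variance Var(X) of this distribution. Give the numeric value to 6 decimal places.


m_1 = E[X] = σ² = 10, so m_1² = 100.
m_2 = E[X²] = σ⁴ (1 + c) = 100 · (1 + 0.085106) = 100 · 1.085106 = 108.510638.
(Note m_2 − m_1² simplifies to c · σ⁴ = 0.085106 · 100.)

Var(X) = m_2 − m_1² = 108.510638 − 100 = 8.510638.


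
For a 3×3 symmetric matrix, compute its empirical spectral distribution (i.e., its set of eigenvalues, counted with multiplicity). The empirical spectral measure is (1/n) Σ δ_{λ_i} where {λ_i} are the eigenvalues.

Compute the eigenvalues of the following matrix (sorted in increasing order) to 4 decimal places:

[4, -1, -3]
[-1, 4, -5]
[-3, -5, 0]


Since M is real symmetric, all three eigenvalues are real; they are the roots of det(λI − M) = λ³ − (tr M) λ² + s λ − det M, where s is the sum of the principal 2×2 minors.
tr M = 4 + 4 + 0 = 8.
s = (4·4 − (-1)²) + (4·0 − (-3)²) + (4·0 − (-5)²) = 15 + (-9) + (-25) = -19.
det M (expand along row 1) = 4·(-25) − (-1)·(-15) + (-3)·17 = -166.
Characteristic polynomial: λ³ − 8λ² − 19λ + 166 = 0.
Substitute λ = y + (tr M)/3 = y + 2.666667 to remove the quadratic term: y³ + p·y + q = 0 with p = s − (tr M)²/3 = -40.333333 and q = −2(tr M)³/27 + (tr M)·s/3 − det M = 77.407407.
Three real roots ⇒ use the trigonometric (Viète) form: r = 2√(−p/3) = 7.333333, φ = arccos(3q/(p·r)) = arccos(-0.785124) = 2.473693 rad.
y_k = r·cos(φ/3 − 2πk/3) for k = 0, 1, 2 gives y = 4.978431, 2.173911, -7.152342.
λ_k = y_k + 2.666667 gives λ = 7.6451, 4.8406, -4.4857 (check: the sum is 8.0000 = tr M).

Eigenvalues sorted in increasing order: [-4.4857, 4.8406, 7.6451].


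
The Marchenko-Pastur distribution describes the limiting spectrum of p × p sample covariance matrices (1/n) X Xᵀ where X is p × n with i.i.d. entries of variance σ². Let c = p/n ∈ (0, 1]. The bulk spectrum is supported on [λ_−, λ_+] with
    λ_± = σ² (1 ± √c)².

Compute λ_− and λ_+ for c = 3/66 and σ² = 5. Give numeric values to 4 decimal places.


c = 3/66 = 0.045455; √c = 0.213201.
λ_− = σ² (1 − √c)² = 5 · (1 − 0.213201)² = 5 · (0.786799)² = 3.095266.
λ_+ = σ² (1 + √c)² = 5 · (1 + 0.213201)² = 5 · (1.213201)² = 7.359280.

Rounded to 4 decimal places: λ_− ≈ 3.0953, λ_+ ≈ 7.3593.


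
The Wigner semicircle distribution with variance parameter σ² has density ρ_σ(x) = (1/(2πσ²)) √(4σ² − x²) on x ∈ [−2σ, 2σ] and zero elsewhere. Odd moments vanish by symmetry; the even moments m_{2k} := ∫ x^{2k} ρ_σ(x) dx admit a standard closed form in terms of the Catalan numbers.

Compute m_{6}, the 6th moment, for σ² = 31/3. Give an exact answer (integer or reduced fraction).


By the scaled semicircle moment identity, m_{2k} = σ^{2k} · C_k with k = 3.
C_3 = (1/(k+1)) · C(2k, k) = (1/4) · C(6, 3) = (1/4) · 20 = 5.
σ^{2k} = (σ²)^k = (31/3)^3 = 29791/27.

Therefore m_{6} = σ^{6} · C_3 = (29791/27) · 5 = 148955/27.
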